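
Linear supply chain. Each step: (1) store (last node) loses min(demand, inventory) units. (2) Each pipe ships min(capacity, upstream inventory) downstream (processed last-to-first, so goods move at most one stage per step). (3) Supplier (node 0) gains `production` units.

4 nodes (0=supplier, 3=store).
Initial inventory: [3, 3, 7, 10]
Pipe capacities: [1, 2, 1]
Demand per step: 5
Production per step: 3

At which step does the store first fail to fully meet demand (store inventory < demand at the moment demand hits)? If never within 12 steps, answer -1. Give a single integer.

Step 1: demand=5,sold=5 ship[2->3]=1 ship[1->2]=2 ship[0->1]=1 prod=3 -> [5 2 8 6]
Step 2: demand=5,sold=5 ship[2->3]=1 ship[1->2]=2 ship[0->1]=1 prod=3 -> [7 1 9 2]
Step 3: demand=5,sold=2 ship[2->3]=1 ship[1->2]=1 ship[0->1]=1 prod=3 -> [9 1 9 1]
Step 4: demand=5,sold=1 ship[2->3]=1 ship[1->2]=1 ship[0->1]=1 prod=3 -> [11 1 9 1]
Step 5: demand=5,sold=1 ship[2->3]=1 ship[1->2]=1 ship[0->1]=1 prod=3 -> [13 1 9 1]
Step 6: demand=5,sold=1 ship[2->3]=1 ship[1->2]=1 ship[0->1]=1 prod=3 -> [15 1 9 1]
Step 7: demand=5,sold=1 ship[2->3]=1 ship[1->2]=1 ship[0->1]=1 prod=3 -> [17 1 9 1]
Step 8: demand=5,sold=1 ship[2->3]=1 ship[1->2]=1 ship[0->1]=1 prod=3 -> [19 1 9 1]
Step 9: demand=5,sold=1 ship[2->3]=1 ship[1->2]=1 ship[0->1]=1 prod=3 -> [21 1 9 1]
Step 10: demand=5,sold=1 ship[2->3]=1 ship[1->2]=1 ship[0->1]=1 prod=3 -> [23 1 9 1]
Step 11: demand=5,sold=1 ship[2->3]=1 ship[1->2]=1 ship[0->1]=1 prod=3 -> [25 1 9 1]
Step 12: demand=5,sold=1 ship[2->3]=1 ship[1->2]=1 ship[0->1]=1 prod=3 -> [27 1 9 1]
First stockout at step 3

3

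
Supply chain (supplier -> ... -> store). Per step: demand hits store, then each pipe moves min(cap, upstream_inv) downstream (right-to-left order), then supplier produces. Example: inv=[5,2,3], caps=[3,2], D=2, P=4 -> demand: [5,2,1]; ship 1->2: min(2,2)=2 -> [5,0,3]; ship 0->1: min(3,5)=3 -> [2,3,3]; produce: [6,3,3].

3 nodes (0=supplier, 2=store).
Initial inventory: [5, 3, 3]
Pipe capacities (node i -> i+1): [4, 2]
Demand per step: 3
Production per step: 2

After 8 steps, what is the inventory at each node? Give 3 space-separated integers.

Step 1: demand=3,sold=3 ship[1->2]=2 ship[0->1]=4 prod=2 -> inv=[3 5 2]
Step 2: demand=3,sold=2 ship[1->2]=2 ship[0->1]=3 prod=2 -> inv=[2 6 2]
Step 3: demand=3,sold=2 ship[1->2]=2 ship[0->1]=2 prod=2 -> inv=[2 6 2]
Step 4: demand=3,sold=2 ship[1->2]=2 ship[0->1]=2 prod=2 -> inv=[2 6 2]
Step 5: demand=3,sold=2 ship[1->2]=2 ship[0->1]=2 prod=2 -> inv=[2 6 2]
Step 6: demand=3,sold=2 ship[1->2]=2 ship[0->1]=2 prod=2 -> inv=[2 6 2]
Step 7: demand=3,sold=2 ship[1->2]=2 ship[0->1]=2 prod=2 -> inv=[2 6 2]
Step 8: demand=3,sold=2 ship[1->2]=2 ship[0->1]=2 prod=2 -> inv=[2 6 2]

2 6 2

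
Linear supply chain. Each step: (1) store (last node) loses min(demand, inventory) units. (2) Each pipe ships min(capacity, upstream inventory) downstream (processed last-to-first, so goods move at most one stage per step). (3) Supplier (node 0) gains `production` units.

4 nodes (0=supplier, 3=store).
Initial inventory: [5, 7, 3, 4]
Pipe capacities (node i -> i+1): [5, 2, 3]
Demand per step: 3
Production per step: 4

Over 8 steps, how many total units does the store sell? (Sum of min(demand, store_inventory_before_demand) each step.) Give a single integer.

Step 1: sold=3 (running total=3) -> [4 10 2 4]
Step 2: sold=3 (running total=6) -> [4 12 2 3]
Step 3: sold=3 (running total=9) -> [4 14 2 2]
Step 4: sold=2 (running total=11) -> [4 16 2 2]
Step 5: sold=2 (running total=13) -> [4 18 2 2]
Step 6: sold=2 (running total=15) -> [4 20 2 2]
Step 7: sold=2 (running total=17) -> [4 22 2 2]
Step 8: sold=2 (running total=19) -> [4 24 2 2]

Answer: 19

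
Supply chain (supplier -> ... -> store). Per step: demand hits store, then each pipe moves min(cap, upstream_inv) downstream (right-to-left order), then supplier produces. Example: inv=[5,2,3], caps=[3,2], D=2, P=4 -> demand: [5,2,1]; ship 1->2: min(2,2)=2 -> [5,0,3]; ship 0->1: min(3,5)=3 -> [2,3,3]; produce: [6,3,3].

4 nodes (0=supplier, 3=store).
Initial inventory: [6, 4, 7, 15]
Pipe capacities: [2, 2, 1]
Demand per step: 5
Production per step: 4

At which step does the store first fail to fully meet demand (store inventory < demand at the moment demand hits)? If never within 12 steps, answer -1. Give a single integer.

Step 1: demand=5,sold=5 ship[2->3]=1 ship[1->2]=2 ship[0->1]=2 prod=4 -> [8 4 8 11]
Step 2: demand=5,sold=5 ship[2->3]=1 ship[1->2]=2 ship[0->1]=2 prod=4 -> [10 4 9 7]
Step 3: demand=5,sold=5 ship[2->3]=1 ship[1->2]=2 ship[0->1]=2 prod=4 -> [12 4 10 3]
Step 4: demand=5,sold=3 ship[2->3]=1 ship[1->2]=2 ship[0->1]=2 prod=4 -> [14 4 11 1]
Step 5: demand=5,sold=1 ship[2->3]=1 ship[1->2]=2 ship[0->1]=2 prod=4 -> [16 4 12 1]
Step 6: demand=5,sold=1 ship[2->3]=1 ship[1->2]=2 ship[0->1]=2 prod=4 -> [18 4 13 1]
Step 7: demand=5,sold=1 ship[2->3]=1 ship[1->2]=2 ship[0->1]=2 prod=4 -> [20 4 14 1]
Step 8: demand=5,sold=1 ship[2->3]=1 ship[1->2]=2 ship[0->1]=2 prod=4 -> [22 4 15 1]
Step 9: demand=5,sold=1 ship[2->3]=1 ship[1->2]=2 ship[0->1]=2 prod=4 -> [24 4 16 1]
Step 10: demand=5,sold=1 ship[2->3]=1 ship[1->2]=2 ship[0->1]=2 prod=4 -> [26 4 17 1]
Step 11: demand=5,sold=1 ship[2->3]=1 ship[1->2]=2 ship[0->1]=2 prod=4 -> [28 4 18 1]
Step 12: demand=5,sold=1 ship[2->3]=1 ship[1->2]=2 ship[0->1]=2 prod=4 -> [30 4 19 1]
First stockout at step 4

4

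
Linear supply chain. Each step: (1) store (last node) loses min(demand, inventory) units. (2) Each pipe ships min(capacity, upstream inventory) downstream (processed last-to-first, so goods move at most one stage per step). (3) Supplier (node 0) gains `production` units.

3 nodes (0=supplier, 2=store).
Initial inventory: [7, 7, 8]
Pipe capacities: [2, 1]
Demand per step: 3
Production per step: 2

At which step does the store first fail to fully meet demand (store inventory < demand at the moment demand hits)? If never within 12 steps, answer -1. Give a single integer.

Step 1: demand=3,sold=3 ship[1->2]=1 ship[0->1]=2 prod=2 -> [7 8 6]
Step 2: demand=3,sold=3 ship[1->2]=1 ship[0->1]=2 prod=2 -> [7 9 4]
Step 3: demand=3,sold=3 ship[1->2]=1 ship[0->1]=2 prod=2 -> [7 10 2]
Step 4: demand=3,sold=2 ship[1->2]=1 ship[0->1]=2 prod=2 -> [7 11 1]
Step 5: demand=3,sold=1 ship[1->2]=1 ship[0->1]=2 prod=2 -> [7 12 1]
Step 6: demand=3,sold=1 ship[1->2]=1 ship[0->1]=2 prod=2 -> [7 13 1]
Step 7: demand=3,sold=1 ship[1->2]=1 ship[0->1]=2 prod=2 -> [7 14 1]
Step 8: demand=3,sold=1 ship[1->2]=1 ship[0->1]=2 prod=2 -> [7 15 1]
Step 9: demand=3,sold=1 ship[1->2]=1 ship[0->1]=2 prod=2 -> [7 16 1]
Step 10: demand=3,sold=1 ship[1->2]=1 ship[0->1]=2 prod=2 -> [7 17 1]
Step 11: demand=3,sold=1 ship[1->2]=1 ship[0->1]=2 prod=2 -> [7 18 1]
Step 12: demand=3,sold=1 ship[1->2]=1 ship[0->1]=2 prod=2 -> [7 19 1]
First stockout at step 4

4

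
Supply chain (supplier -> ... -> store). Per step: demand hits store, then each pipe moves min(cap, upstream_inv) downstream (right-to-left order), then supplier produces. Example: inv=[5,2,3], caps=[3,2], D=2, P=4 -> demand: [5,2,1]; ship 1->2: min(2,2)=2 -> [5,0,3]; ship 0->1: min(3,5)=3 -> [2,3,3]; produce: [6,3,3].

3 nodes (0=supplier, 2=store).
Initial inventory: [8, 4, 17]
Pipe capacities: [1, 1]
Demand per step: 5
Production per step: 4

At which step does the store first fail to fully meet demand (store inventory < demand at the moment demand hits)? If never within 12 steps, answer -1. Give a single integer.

Step 1: demand=5,sold=5 ship[1->2]=1 ship[0->1]=1 prod=4 -> [11 4 13]
Step 2: demand=5,sold=5 ship[1->2]=1 ship[0->1]=1 prod=4 -> [14 4 9]
Step 3: demand=5,sold=5 ship[1->2]=1 ship[0->1]=1 prod=4 -> [17 4 5]
Step 4: demand=5,sold=5 ship[1->2]=1 ship[0->1]=1 prod=4 -> [20 4 1]
Step 5: demand=5,sold=1 ship[1->2]=1 ship[0->1]=1 prod=4 -> [23 4 1]
Step 6: demand=5,sold=1 ship[1->2]=1 ship[0->1]=1 prod=4 -> [26 4 1]
Step 7: demand=5,sold=1 ship[1->2]=1 ship[0->1]=1 prod=4 -> [29 4 1]
Step 8: demand=5,sold=1 ship[1->2]=1 ship[0->1]=1 prod=4 -> [32 4 1]
Step 9: demand=5,sold=1 ship[1->2]=1 ship[0->1]=1 prod=4 -> [35 4 1]
Step 10: demand=5,sold=1 ship[1->2]=1 ship[0->1]=1 prod=4 -> [38 4 1]
Step 11: demand=5,sold=1 ship[1->2]=1 ship[0->1]=1 prod=4 -> [41 4 1]
Step 12: demand=5,sold=1 ship[1->2]=1 ship[0->1]=1 prod=4 -> [44 4 1]
First stockout at step 5

5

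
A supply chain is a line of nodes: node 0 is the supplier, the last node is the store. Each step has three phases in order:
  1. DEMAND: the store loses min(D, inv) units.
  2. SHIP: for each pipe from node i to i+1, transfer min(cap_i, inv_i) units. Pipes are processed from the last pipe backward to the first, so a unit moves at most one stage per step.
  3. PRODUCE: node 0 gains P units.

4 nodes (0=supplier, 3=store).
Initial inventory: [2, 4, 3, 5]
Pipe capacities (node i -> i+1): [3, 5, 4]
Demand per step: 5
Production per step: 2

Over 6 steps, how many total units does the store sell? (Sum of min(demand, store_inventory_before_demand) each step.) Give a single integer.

Step 1: sold=5 (running total=5) -> [2 2 4 3]
Step 2: sold=3 (running total=8) -> [2 2 2 4]
Step 3: sold=4 (running total=12) -> [2 2 2 2]
Step 4: sold=2 (running total=14) -> [2 2 2 2]
Step 5: sold=2 (running total=16) -> [2 2 2 2]
Step 6: sold=2 (running total=18) -> [2 2 2 2]

Answer: 18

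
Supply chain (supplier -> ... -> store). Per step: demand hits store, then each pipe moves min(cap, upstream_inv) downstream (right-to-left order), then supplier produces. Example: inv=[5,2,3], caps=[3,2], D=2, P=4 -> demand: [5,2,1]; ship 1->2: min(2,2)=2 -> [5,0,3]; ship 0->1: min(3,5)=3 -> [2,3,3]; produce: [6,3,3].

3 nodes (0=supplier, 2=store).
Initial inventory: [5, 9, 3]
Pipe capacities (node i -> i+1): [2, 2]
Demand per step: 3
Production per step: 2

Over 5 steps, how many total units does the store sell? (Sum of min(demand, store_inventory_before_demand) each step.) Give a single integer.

Step 1: sold=3 (running total=3) -> [5 9 2]
Step 2: sold=2 (running total=5) -> [5 9 2]
Step 3: sold=2 (running total=7) -> [5 9 2]
Step 4: sold=2 (running total=9) -> [5 9 2]
Step 5: sold=2 (running total=11) -> [5 9 2]

Answer: 11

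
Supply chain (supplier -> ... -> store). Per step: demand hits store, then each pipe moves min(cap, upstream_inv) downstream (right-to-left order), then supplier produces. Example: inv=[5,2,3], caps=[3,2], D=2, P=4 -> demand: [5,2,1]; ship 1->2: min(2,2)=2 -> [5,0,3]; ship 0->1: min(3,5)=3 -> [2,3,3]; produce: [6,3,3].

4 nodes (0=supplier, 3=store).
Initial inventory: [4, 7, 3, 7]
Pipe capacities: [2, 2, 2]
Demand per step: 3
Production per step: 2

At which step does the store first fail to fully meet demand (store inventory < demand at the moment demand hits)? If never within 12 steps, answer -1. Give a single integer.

Step 1: demand=3,sold=3 ship[2->3]=2 ship[1->2]=2 ship[0->1]=2 prod=2 -> [4 7 3 6]
Step 2: demand=3,sold=3 ship[2->3]=2 ship[1->2]=2 ship[0->1]=2 prod=2 -> [4 7 3 5]
Step 3: demand=3,sold=3 ship[2->3]=2 ship[1->2]=2 ship[0->1]=2 prod=2 -> [4 7 3 4]
Step 4: demand=3,sold=3 ship[2->3]=2 ship[1->2]=2 ship[0->1]=2 prod=2 -> [4 7 3 3]
Step 5: demand=3,sold=3 ship[2->3]=2 ship[1->2]=2 ship[0->1]=2 prod=2 -> [4 7 3 2]
Step 6: demand=3,sold=2 ship[2->3]=2 ship[1->2]=2 ship[0->1]=2 prod=2 -> [4 7 3 2]
Step 7: demand=3,sold=2 ship[2->3]=2 ship[1->2]=2 ship[0->1]=2 prod=2 -> [4 7 3 2]
Step 8: demand=3,sold=2 ship[2->3]=2 ship[1->2]=2 ship[0->1]=2 prod=2 -> [4 7 3 2]
Step 9: demand=3,sold=2 ship[2->3]=2 ship[1->2]=2 ship[0->1]=2 prod=2 -> [4 7 3 2]
Step 10: demand=3,sold=2 ship[2->3]=2 ship[1->2]=2 ship[0->1]=2 prod=2 -> [4 7 3 2]
Step 11: demand=3,sold=2 ship[2->3]=2 ship[1->2]=2 ship[0->1]=2 prod=2 -> [4 7 3 2]
Step 12: demand=3,sold=2 ship[2->3]=2 ship[1->2]=2 ship[0->1]=2 prod=2 -> [4 7 3 2]
First stockout at step 6

6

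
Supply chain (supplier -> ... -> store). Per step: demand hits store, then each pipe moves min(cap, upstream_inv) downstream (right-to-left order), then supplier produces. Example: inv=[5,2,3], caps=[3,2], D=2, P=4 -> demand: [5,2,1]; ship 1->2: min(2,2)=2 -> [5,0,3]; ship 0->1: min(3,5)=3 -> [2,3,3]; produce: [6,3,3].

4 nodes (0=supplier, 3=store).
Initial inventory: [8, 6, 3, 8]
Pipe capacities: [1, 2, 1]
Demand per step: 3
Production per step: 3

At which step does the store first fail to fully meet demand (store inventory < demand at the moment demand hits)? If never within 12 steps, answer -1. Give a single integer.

Step 1: demand=3,sold=3 ship[2->3]=1 ship[1->2]=2 ship[0->1]=1 prod=3 -> [10 5 4 6]
Step 2: demand=3,sold=3 ship[2->3]=1 ship[1->2]=2 ship[0->1]=1 prod=3 -> [12 4 5 4]
Step 3: demand=3,sold=3 ship[2->3]=1 ship[1->2]=2 ship[0->1]=1 prod=3 -> [14 3 6 2]
Step 4: demand=3,sold=2 ship[2->3]=1 ship[1->2]=2 ship[0->1]=1 prod=3 -> [16 2 7 1]
Step 5: demand=3,sold=1 ship[2->3]=1 ship[1->2]=2 ship[0->1]=1 prod=3 -> [18 1 8 1]
Step 6: demand=3,sold=1 ship[2->3]=1 ship[1->2]=1 ship[0->1]=1 prod=3 -> [20 1 8 1]
Step 7: demand=3,sold=1 ship[2->3]=1 ship[1->2]=1 ship[0->1]=1 prod=3 -> [22 1 8 1]
Step 8: demand=3,sold=1 ship[2->3]=1 ship[1->2]=1 ship[0->1]=1 prod=3 -> [24 1 8 1]
Step 9: demand=3,sold=1 ship[2->3]=1 ship[1->2]=1 ship[0->1]=1 prod=3 -> [26 1 8 1]
Step 10: demand=3,sold=1 ship[2->3]=1 ship[1->2]=1 ship[0->1]=1 prod=3 -> [28 1 8 1]
Step 11: demand=3,sold=1 ship[2->3]=1 ship[1->2]=1 ship[0->1]=1 prod=3 -> [30 1 8 1]
Step 12: demand=3,sold=1 ship[2->3]=1 ship[1->2]=1 ship[0->1]=1 prod=3 -> [32 1 8 1]
First stockout at step 4

4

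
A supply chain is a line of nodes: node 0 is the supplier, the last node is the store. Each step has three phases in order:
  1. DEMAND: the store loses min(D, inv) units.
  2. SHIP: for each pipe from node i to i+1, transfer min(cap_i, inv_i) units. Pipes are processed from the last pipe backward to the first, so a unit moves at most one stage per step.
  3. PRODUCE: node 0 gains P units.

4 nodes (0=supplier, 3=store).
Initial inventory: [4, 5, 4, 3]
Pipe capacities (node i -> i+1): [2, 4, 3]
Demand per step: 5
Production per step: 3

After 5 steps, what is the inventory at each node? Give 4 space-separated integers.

Step 1: demand=5,sold=3 ship[2->3]=3 ship[1->2]=4 ship[0->1]=2 prod=3 -> inv=[5 3 5 3]
Step 2: demand=5,sold=3 ship[2->3]=3 ship[1->2]=3 ship[0->1]=2 prod=3 -> inv=[6 2 5 3]
Step 3: demand=5,sold=3 ship[2->3]=3 ship[1->2]=2 ship[0->1]=2 prod=3 -> inv=[7 2 4 3]
Step 4: demand=5,sold=3 ship[2->3]=3 ship[1->2]=2 ship[0->1]=2 prod=3 -> inv=[8 2 3 3]
Step 5: demand=5,sold=3 ship[2->3]=3 ship[1->2]=2 ship[0->1]=2 prod=3 -> inv=[9 2 2 3]

9 2 2 3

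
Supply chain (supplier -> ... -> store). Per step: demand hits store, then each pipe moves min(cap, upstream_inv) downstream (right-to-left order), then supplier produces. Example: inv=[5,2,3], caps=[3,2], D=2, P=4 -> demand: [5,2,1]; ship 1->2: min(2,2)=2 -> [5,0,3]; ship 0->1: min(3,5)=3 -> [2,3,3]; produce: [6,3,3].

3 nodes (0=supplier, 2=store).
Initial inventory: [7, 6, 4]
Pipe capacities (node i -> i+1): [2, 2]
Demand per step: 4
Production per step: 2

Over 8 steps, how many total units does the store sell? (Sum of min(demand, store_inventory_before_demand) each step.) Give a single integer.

Step 1: sold=4 (running total=4) -> [7 6 2]
Step 2: sold=2 (running total=6) -> [7 6 2]
Step 3: sold=2 (running total=8) -> [7 6 2]
Step 4: sold=2 (running total=10) -> [7 6 2]
Step 5: sold=2 (running total=12) -> [7 6 2]
Step 6: sold=2 (running total=14) -> [7 6 2]
Step 7: sold=2 (running total=16) -> [7 6 2]
Step 8: sold=2 (running total=18) -> [7 6 2]

Answer: 18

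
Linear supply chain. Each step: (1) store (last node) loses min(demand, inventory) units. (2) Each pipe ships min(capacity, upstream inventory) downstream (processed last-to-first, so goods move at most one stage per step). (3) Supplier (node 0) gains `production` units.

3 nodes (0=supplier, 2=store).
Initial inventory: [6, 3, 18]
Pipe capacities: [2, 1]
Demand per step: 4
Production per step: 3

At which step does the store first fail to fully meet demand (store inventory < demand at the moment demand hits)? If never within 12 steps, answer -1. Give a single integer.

Step 1: demand=4,sold=4 ship[1->2]=1 ship[0->1]=2 prod=3 -> [7 4 15]
Step 2: demand=4,sold=4 ship[1->2]=1 ship[0->1]=2 prod=3 -> [8 5 12]
Step 3: demand=4,sold=4 ship[1->2]=1 ship[0->1]=2 prod=3 -> [9 6 9]
Step 4: demand=4,sold=4 ship[1->2]=1 ship[0->1]=2 prod=3 -> [10 7 6]
Step 5: demand=4,sold=4 ship[1->2]=1 ship[0->1]=2 prod=3 -> [11 8 3]
Step 6: demand=4,sold=3 ship[1->2]=1 ship[0->1]=2 prod=3 -> [12 9 1]
Step 7: demand=4,sold=1 ship[1->2]=1 ship[0->1]=2 prod=3 -> [13 10 1]
Step 8: demand=4,sold=1 ship[1->2]=1 ship[0->1]=2 prod=3 -> [14 11 1]
Step 9: demand=4,sold=1 ship[1->2]=1 ship[0->1]=2 prod=3 -> [15 12 1]
Step 10: demand=4,sold=1 ship[1->2]=1 ship[0->1]=2 prod=3 -> [16 13 1]
Step 11: demand=4,sold=1 ship[1->2]=1 ship[0->1]=2 prod=3 -> [17 14 1]
Step 12: demand=4,sold=1 ship[1->2]=1 ship[0->1]=2 prod=3 -> [18 15 1]
First stockout at step 6

6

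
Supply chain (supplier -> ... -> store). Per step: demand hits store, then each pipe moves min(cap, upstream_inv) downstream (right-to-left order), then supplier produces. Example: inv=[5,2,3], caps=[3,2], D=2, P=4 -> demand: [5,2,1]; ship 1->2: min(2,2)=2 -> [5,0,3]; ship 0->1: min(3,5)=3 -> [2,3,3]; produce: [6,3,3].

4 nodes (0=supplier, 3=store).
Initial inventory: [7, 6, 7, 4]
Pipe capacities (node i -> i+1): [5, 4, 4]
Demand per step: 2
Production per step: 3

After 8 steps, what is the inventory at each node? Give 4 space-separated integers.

Step 1: demand=2,sold=2 ship[2->3]=4 ship[1->2]=4 ship[0->1]=5 prod=3 -> inv=[5 7 7 6]
Step 2: demand=2,sold=2 ship[2->3]=4 ship[1->2]=4 ship[0->1]=5 prod=3 -> inv=[3 8 7 8]
Step 3: demand=2,sold=2 ship[2->3]=4 ship[1->2]=4 ship[0->1]=3 prod=3 -> inv=[3 7 7 10]
Step 4: demand=2,sold=2 ship[2->3]=4 ship[1->2]=4 ship[0->1]=3 prod=3 -> inv=[3 6 7 12]
Step 5: demand=2,sold=2 ship[2->3]=4 ship[1->2]=4 ship[0->1]=3 prod=3 -> inv=[3 5 7 14]
Step 6: demand=2,sold=2 ship[2->3]=4 ship[1->2]=4 ship[0->1]=3 prod=3 -> inv=[3 4 7 16]
Step 7: demand=2,sold=2 ship[2->3]=4 ship[1->2]=4 ship[0->1]=3 prod=3 -> inv=[3 3 7 18]
Step 8: demand=2,sold=2 ship[2->3]=4 ship[1->2]=3 ship[0->1]=3 prod=3 -> inv=[3 3 6 20]

3 3 6 20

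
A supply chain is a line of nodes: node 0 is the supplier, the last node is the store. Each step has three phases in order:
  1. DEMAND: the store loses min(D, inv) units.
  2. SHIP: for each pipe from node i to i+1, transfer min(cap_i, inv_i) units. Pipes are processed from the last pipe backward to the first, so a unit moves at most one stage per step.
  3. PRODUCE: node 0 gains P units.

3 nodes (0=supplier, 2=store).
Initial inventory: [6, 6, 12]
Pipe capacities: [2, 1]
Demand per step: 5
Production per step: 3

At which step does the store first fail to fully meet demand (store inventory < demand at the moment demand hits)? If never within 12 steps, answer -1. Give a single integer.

Step 1: demand=5,sold=5 ship[1->2]=1 ship[0->1]=2 prod=3 -> [7 7 8]
Step 2: demand=5,sold=5 ship[1->2]=1 ship[0->1]=2 prod=3 -> [8 8 4]
Step 3: demand=5,sold=4 ship[1->2]=1 ship[0->1]=2 prod=3 -> [9 9 1]
Step 4: demand=5,sold=1 ship[1->2]=1 ship[0->1]=2 prod=3 -> [10 10 1]
Step 5: demand=5,sold=1 ship[1->2]=1 ship[0->1]=2 prod=3 -> [11 11 1]
Step 6: demand=5,sold=1 ship[1->2]=1 ship[0->1]=2 prod=3 -> [12 12 1]
Step 7: demand=5,sold=1 ship[1->2]=1 ship[0->1]=2 prod=3 -> [13 13 1]
Step 8: demand=5,sold=1 ship[1->2]=1 ship[0->1]=2 prod=3 -> [14 14 1]
Step 9: demand=5,sold=1 ship[1->2]=1 ship[0->1]=2 prod=3 -> [15 15 1]
Step 10: demand=5,sold=1 ship[1->2]=1 ship[0->1]=2 prod=3 -> [16 16 1]
Step 11: demand=5,sold=1 ship[1->2]=1 ship[0->1]=2 prod=3 -> [17 17 1]
Step 12: demand=5,sold=1 ship[1->2]=1 ship[0->1]=2 prod=3 -> [18 18 1]
First stockout at step 3

3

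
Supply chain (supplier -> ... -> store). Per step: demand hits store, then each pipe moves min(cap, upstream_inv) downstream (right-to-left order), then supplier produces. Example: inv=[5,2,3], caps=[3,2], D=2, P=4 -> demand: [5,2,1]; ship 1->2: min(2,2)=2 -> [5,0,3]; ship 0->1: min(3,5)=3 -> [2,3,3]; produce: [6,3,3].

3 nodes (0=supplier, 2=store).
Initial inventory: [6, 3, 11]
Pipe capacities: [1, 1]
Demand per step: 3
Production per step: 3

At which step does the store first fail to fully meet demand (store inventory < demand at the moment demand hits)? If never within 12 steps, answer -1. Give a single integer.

Step 1: demand=3,sold=3 ship[1->2]=1 ship[0->1]=1 prod=3 -> [8 3 9]
Step 2: demand=3,sold=3 ship[1->2]=1 ship[0->1]=1 prod=3 -> [10 3 7]
Step 3: demand=3,sold=3 ship[1->2]=1 ship[0->1]=1 prod=3 -> [12 3 5]
Step 4: demand=3,sold=3 ship[1->2]=1 ship[0->1]=1 prod=3 -> [14 3 3]
Step 5: demand=3,sold=3 ship[1->2]=1 ship[0->1]=1 prod=3 -> [16 3 1]
Step 6: demand=3,sold=1 ship[1->2]=1 ship[0->1]=1 prod=3 -> [18 3 1]
Step 7: demand=3,sold=1 ship[1->2]=1 ship[0->1]=1 prod=3 -> [20 3 1]
Step 8: demand=3,sold=1 ship[1->2]=1 ship[0->1]=1 prod=3 -> [22 3 1]
Step 9: demand=3,sold=1 ship[1->2]=1 ship[0->1]=1 prod=3 -> [24 3 1]
Step 10: demand=3,sold=1 ship[1->2]=1 ship[0->1]=1 prod=3 -> [26 3 1]
Step 11: demand=3,sold=1 ship[1->2]=1 ship[0->1]=1 prod=3 -> [28 3 1]
Step 12: demand=3,sold=1 ship[1->2]=1 ship[0->1]=1 prod=3 -> [30 3 1]
First stockout at step 6

6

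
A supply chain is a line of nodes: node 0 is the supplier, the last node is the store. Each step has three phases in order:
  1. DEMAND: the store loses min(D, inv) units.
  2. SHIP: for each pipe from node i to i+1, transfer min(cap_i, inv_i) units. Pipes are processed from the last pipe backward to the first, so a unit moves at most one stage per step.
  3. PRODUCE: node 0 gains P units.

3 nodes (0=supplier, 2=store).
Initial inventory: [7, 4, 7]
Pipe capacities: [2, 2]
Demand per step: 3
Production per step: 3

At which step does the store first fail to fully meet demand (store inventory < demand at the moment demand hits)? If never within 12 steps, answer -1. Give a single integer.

Step 1: demand=3,sold=3 ship[1->2]=2 ship[0->1]=2 prod=3 -> [8 4 6]
Step 2: demand=3,sold=3 ship[1->2]=2 ship[0->1]=2 prod=3 -> [9 4 5]
Step 3: demand=3,sold=3 ship[1->2]=2 ship[0->1]=2 prod=3 -> [10 4 4]
Step 4: demand=3,sold=3 ship[1->2]=2 ship[0->1]=2 prod=3 -> [11 4 3]
Step 5: demand=3,sold=3 ship[1->2]=2 ship[0->1]=2 prod=3 -> [12 4 2]
Step 6: demand=3,sold=2 ship[1->2]=2 ship[0->1]=2 prod=3 -> [13 4 2]
Step 7: demand=3,sold=2 ship[1->2]=2 ship[0->1]=2 prod=3 -> [14 4 2]
Step 8: demand=3,sold=2 ship[1->2]=2 ship[0->1]=2 prod=3 -> [15 4 2]
Step 9: demand=3,sold=2 ship[1->2]=2 ship[0->1]=2 prod=3 -> [16 4 2]
Step 10: demand=3,sold=2 ship[1->2]=2 ship[0->1]=2 prod=3 -> [17 4 2]
Step 11: demand=3,sold=2 ship[1->2]=2 ship[0->1]=2 prod=3 -> [18 4 2]
Step 12: demand=3,sold=2 ship[1->2]=2 ship[0->1]=2 prod=3 -> [19 4 2]
First stockout at step 6

6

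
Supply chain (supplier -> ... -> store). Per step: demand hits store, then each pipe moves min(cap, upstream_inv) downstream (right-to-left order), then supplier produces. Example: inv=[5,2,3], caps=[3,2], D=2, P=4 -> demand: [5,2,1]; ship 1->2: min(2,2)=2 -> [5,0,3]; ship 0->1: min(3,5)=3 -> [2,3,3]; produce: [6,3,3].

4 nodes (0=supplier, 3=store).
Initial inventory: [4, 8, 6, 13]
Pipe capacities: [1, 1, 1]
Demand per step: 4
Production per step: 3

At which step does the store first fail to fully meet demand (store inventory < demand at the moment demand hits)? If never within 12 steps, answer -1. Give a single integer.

Step 1: demand=4,sold=4 ship[2->3]=1 ship[1->2]=1 ship[0->1]=1 prod=3 -> [6 8 6 10]
Step 2: demand=4,sold=4 ship[2->3]=1 ship[1->2]=1 ship[0->1]=1 prod=3 -> [8 8 6 7]
Step 3: demand=4,sold=4 ship[2->3]=1 ship[1->2]=1 ship[0->1]=1 prod=3 -> [10 8 6 4]
Step 4: demand=4,sold=4 ship[2->3]=1 ship[1->2]=1 ship[0->1]=1 prod=3 -> [12 8 6 1]
Step 5: demand=4,sold=1 ship[2->3]=1 ship[1->2]=1 ship[0->1]=1 prod=3 -> [14 8 6 1]
Step 6: demand=4,sold=1 ship[2->3]=1 ship[1->2]=1 ship[0->1]=1 prod=3 -> [16 8 6 1]
Step 7: demand=4,sold=1 ship[2->3]=1 ship[1->2]=1 ship[0->1]=1 prod=3 -> [18 8 6 1]
Step 8: demand=4,sold=1 ship[2->3]=1 ship[1->2]=1 ship[0->1]=1 prod=3 -> [20 8 6 1]
Step 9: demand=4,sold=1 ship[2->3]=1 ship[1->2]=1 ship[0->1]=1 prod=3 -> [22 8 6 1]
Step 10: demand=4,sold=1 ship[2->3]=1 ship[1->2]=1 ship[0->1]=1 prod=3 -> [24 8 6 1]
Step 11: demand=4,sold=1 ship[2->3]=1 ship[1->2]=1 ship[0->1]=1 prod=3 -> [26 8 6 1]
Step 12: demand=4,sold=1 ship[2->3]=1 ship[1->2]=1 ship[0->1]=1 prod=3 -> [28 8 6 1]
First stockout at step 5

5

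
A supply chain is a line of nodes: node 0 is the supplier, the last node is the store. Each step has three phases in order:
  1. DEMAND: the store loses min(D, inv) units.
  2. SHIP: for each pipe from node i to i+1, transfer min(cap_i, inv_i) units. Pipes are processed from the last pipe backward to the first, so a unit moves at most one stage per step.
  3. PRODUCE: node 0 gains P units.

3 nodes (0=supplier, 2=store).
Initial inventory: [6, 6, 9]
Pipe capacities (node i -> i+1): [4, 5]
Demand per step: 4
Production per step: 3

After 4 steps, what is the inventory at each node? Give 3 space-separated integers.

Step 1: demand=4,sold=4 ship[1->2]=5 ship[0->1]=4 prod=3 -> inv=[5 5 10]
Step 2: demand=4,sold=4 ship[1->2]=5 ship[0->1]=4 prod=3 -> inv=[4 4 11]
Step 3: demand=4,sold=4 ship[1->2]=4 ship[0->1]=4 prod=3 -> inv=[3 4 11]
Step 4: demand=4,sold=4 ship[1->2]=4 ship[0->1]=3 prod=3 -> inv=[3 3 11]

3 3 11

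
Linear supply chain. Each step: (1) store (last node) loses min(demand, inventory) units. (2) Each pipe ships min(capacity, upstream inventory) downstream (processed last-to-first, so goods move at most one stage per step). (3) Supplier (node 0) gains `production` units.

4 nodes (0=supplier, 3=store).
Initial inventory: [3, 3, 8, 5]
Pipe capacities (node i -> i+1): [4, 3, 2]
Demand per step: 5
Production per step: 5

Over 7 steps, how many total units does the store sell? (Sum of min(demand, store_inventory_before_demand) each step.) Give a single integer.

Answer: 17

Derivation:
Step 1: sold=5 (running total=5) -> [5 3 9 2]
Step 2: sold=2 (running total=7) -> [6 4 10 2]
Step 3: sold=2 (running total=9) -> [7 5 11 2]
Step 4: sold=2 (running total=11) -> [8 6 12 2]
Step 5: sold=2 (running total=13) -> [9 7 13 2]
Step 6: sold=2 (running total=15) -> [10 8 14 2]
Step 7: sold=2 (running total=17) -> [11 9 15 2]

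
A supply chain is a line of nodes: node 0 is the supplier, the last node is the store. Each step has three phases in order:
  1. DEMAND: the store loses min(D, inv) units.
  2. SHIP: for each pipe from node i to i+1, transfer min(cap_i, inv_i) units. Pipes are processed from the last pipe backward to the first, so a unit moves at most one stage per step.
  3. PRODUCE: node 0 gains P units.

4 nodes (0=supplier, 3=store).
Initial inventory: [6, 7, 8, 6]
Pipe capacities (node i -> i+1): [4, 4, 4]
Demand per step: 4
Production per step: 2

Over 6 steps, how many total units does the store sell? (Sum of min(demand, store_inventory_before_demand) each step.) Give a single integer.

Step 1: sold=4 (running total=4) -> [4 7 8 6]
Step 2: sold=4 (running total=8) -> [2 7 8 6]
Step 3: sold=4 (running total=12) -> [2 5 8 6]
Step 4: sold=4 (running total=16) -> [2 3 8 6]
Step 5: sold=4 (running total=20) -> [2 2 7 6]
Step 6: sold=4 (running total=24) -> [2 2 5 6]

Answer: 24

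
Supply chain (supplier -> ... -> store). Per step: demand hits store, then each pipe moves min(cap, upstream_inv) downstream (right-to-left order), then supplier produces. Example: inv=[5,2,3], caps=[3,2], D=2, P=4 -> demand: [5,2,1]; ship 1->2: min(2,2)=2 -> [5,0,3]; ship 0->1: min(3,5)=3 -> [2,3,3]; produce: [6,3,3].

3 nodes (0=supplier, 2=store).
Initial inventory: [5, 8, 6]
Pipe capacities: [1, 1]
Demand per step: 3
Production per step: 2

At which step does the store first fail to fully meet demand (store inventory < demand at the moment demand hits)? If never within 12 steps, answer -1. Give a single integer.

Step 1: demand=3,sold=3 ship[1->2]=1 ship[0->1]=1 prod=2 -> [6 8 4]
Step 2: demand=3,sold=3 ship[1->2]=1 ship[0->1]=1 prod=2 -> [7 8 2]
Step 3: demand=3,sold=2 ship[1->2]=1 ship[0->1]=1 prod=2 -> [8 8 1]
Step 4: demand=3,sold=1 ship[1->2]=1 ship[0->1]=1 prod=2 -> [9 8 1]
Step 5: demand=3,sold=1 ship[1->2]=1 ship[0->1]=1 prod=2 -> [10 8 1]
Step 6: demand=3,sold=1 ship[1->2]=1 ship[0->1]=1 prod=2 -> [11 8 1]
Step 7: demand=3,sold=1 ship[1->2]=1 ship[0->1]=1 prod=2 -> [12 8 1]
Step 8: demand=3,sold=1 ship[1->2]=1 ship[0->1]=1 prod=2 -> [13 8 1]
Step 9: demand=3,sold=1 ship[1->2]=1 ship[0->1]=1 prod=2 -> [14 8 1]
Step 10: demand=3,sold=1 ship[1->2]=1 ship[0->1]=1 prod=2 -> [15 8 1]
Step 11: demand=3,sold=1 ship[1->2]=1 ship[0->1]=1 prod=2 -> [16 8 1]
Step 12: demand=3,sold=1 ship[1->2]=1 ship[0->1]=1 prod=2 -> [17 8 1]
First stockout at step 3

3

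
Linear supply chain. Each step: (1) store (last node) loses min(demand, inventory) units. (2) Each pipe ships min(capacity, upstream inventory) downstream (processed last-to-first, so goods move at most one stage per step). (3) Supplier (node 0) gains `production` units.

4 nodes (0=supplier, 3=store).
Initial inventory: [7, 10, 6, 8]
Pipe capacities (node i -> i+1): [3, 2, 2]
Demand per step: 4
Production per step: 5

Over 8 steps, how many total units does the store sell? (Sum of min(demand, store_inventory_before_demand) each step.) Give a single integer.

Answer: 22

Derivation:
Step 1: sold=4 (running total=4) -> [9 11 6 6]
Step 2: sold=4 (running total=8) -> [11 12 6 4]
Step 3: sold=4 (running total=12) -> [13 13 6 2]
Step 4: sold=2 (running total=14) -> [15 14 6 2]
Step 5: sold=2 (running total=16) -> [17 15 6 2]
Step 6: sold=2 (running total=18) -> [19 16 6 2]
Step 7: sold=2 (running total=20) -> [21 17 6 2]
Step 8: sold=2 (running total=22) -> [23 18 6 2]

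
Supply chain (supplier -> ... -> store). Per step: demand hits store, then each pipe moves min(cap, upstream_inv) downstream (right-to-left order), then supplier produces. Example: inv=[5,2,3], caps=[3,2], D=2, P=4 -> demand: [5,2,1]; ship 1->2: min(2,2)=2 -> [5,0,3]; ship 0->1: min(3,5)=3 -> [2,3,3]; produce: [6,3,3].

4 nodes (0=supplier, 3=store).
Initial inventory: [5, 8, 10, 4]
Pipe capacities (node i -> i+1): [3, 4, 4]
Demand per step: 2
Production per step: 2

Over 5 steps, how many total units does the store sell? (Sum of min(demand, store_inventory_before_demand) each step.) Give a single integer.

Answer: 10

Derivation:
Step 1: sold=2 (running total=2) -> [4 7 10 6]
Step 2: sold=2 (running total=4) -> [3 6 10 8]
Step 3: sold=2 (running total=6) -> [2 5 10 10]
Step 4: sold=2 (running total=8) -> [2 3 10 12]
Step 5: sold=2 (running total=10) -> [2 2 9 14]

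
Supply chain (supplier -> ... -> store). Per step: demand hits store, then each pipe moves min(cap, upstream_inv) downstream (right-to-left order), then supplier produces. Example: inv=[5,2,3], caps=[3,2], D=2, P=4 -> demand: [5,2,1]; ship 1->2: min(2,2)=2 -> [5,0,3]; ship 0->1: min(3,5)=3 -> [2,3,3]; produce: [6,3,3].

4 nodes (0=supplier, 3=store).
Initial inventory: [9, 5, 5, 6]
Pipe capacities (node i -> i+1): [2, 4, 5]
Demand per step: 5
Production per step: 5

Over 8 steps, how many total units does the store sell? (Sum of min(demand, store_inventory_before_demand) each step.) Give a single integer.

Step 1: sold=5 (running total=5) -> [12 3 4 6]
Step 2: sold=5 (running total=10) -> [15 2 3 5]
Step 3: sold=5 (running total=15) -> [18 2 2 3]
Step 4: sold=3 (running total=18) -> [21 2 2 2]
Step 5: sold=2 (running total=20) -> [24 2 2 2]
Step 6: sold=2 (running total=22) -> [27 2 2 2]
Step 7: sold=2 (running total=24) -> [30 2 2 2]
Step 8: sold=2 (running total=26) -> [33 2 2 2]

Answer: 26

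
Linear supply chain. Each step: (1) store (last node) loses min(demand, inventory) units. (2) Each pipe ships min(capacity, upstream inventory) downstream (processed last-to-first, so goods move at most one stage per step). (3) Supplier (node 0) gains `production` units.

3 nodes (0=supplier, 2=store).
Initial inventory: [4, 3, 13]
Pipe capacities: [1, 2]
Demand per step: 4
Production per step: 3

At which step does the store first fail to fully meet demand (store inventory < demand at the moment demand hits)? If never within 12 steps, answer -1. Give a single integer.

Step 1: demand=4,sold=4 ship[1->2]=2 ship[0->1]=1 prod=3 -> [6 2 11]
Step 2: demand=4,sold=4 ship[1->2]=2 ship[0->1]=1 prod=3 -> [8 1 9]
Step 3: demand=4,sold=4 ship[1->2]=1 ship[0->1]=1 prod=3 -> [10 1 6]
Step 4: demand=4,sold=4 ship[1->2]=1 ship[0->1]=1 prod=3 -> [12 1 3]
Step 5: demand=4,sold=3 ship[1->2]=1 ship[0->1]=1 prod=3 -> [14 1 1]
Step 6: demand=4,sold=1 ship[1->2]=1 ship[0->1]=1 prod=3 -> [16 1 1]
Step 7: demand=4,sold=1 ship[1->2]=1 ship[0->1]=1 prod=3 -> [18 1 1]
Step 8: demand=4,sold=1 ship[1->2]=1 ship[0->1]=1 prod=3 -> [20 1 1]
Step 9: demand=4,sold=1 ship[1->2]=1 ship[0->1]=1 prod=3 -> [22 1 1]
Step 10: demand=4,sold=1 ship[1->2]=1 ship[0->1]=1 prod=3 -> [24 1 1]
Step 11: demand=4,sold=1 ship[1->2]=1 ship[0->1]=1 prod=3 -> [26 1 1]
Step 12: demand=4,sold=1 ship[1->2]=1 ship[0->1]=1 prod=3 -> [28 1 1]
First stockout at step 5

5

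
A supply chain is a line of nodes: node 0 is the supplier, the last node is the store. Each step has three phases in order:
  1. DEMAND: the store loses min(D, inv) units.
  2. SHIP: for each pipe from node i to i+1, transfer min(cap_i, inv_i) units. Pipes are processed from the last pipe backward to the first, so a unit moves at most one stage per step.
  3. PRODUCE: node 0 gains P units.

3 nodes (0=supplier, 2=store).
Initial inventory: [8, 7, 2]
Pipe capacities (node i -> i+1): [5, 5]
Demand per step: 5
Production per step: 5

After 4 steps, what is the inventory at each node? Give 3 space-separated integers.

Step 1: demand=5,sold=2 ship[1->2]=5 ship[0->1]=5 prod=5 -> inv=[8 7 5]
Step 2: demand=5,sold=5 ship[1->2]=5 ship[0->1]=5 prod=5 -> inv=[8 7 5]
Step 3: demand=5,sold=5 ship[1->2]=5 ship[0->1]=5 prod=5 -> inv=[8 7 5]
Step 4: demand=5,sold=5 ship[1->2]=5 ship[0->1]=5 prod=5 -> inv=[8 7 5]

8 7 5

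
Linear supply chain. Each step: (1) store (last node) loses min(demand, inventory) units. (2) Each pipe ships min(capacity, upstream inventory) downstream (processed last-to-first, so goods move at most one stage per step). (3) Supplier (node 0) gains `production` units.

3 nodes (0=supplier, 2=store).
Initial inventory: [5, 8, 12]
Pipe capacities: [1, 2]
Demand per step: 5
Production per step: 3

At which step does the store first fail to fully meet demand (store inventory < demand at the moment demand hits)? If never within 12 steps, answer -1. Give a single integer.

Step 1: demand=5,sold=5 ship[1->2]=2 ship[0->1]=1 prod=3 -> [7 7 9]
Step 2: demand=5,sold=5 ship[1->2]=2 ship[0->1]=1 prod=3 -> [9 6 6]
Step 3: demand=5,sold=5 ship[1->2]=2 ship[0->1]=1 prod=3 -> [11 5 3]
Step 4: demand=5,sold=3 ship[1->2]=2 ship[0->1]=1 prod=3 -> [13 4 2]
Step 5: demand=5,sold=2 ship[1->2]=2 ship[0->1]=1 prod=3 -> [15 3 2]
Step 6: demand=5,sold=2 ship[1->2]=2 ship[0->1]=1 prod=3 -> [17 2 2]
Step 7: demand=5,sold=2 ship[1->2]=2 ship[0->1]=1 prod=3 -> [19 1 2]
Step 8: demand=5,sold=2 ship[1->2]=1 ship[0->1]=1 prod=3 -> [21 1 1]
Step 9: demand=5,sold=1 ship[1->2]=1 ship[0->1]=1 prod=3 -> [23 1 1]
Step 10: demand=5,sold=1 ship[1->2]=1 ship[0->1]=1 prod=3 -> [25 1 1]
Step 11: demand=5,sold=1 ship[1->2]=1 ship[0->1]=1 prod=3 -> [27 1 1]
Step 12: demand=5,sold=1 ship[1->2]=1 ship[0->1]=1 prod=3 -> [29 1 1]
First stockout at step 4

4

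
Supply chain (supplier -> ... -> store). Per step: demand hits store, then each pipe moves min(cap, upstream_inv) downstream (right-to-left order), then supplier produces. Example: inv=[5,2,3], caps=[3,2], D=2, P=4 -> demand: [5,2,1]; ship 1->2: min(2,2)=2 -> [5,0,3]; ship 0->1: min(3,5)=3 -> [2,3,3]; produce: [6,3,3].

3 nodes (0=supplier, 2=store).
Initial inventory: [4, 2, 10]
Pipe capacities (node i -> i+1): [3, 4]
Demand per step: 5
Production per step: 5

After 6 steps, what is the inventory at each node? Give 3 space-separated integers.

Step 1: demand=5,sold=5 ship[1->2]=2 ship[0->1]=3 prod=5 -> inv=[6 3 7]
Step 2: demand=5,sold=5 ship[1->2]=3 ship[0->1]=3 prod=5 -> inv=[8 3 5]
Step 3: demand=5,sold=5 ship[1->2]=3 ship[0->1]=3 prod=5 -> inv=[10 3 3]
Step 4: demand=5,sold=3 ship[1->2]=3 ship[0->1]=3 prod=5 -> inv=[12 3 3]
Step 5: demand=5,sold=3 ship[1->2]=3 ship[0->1]=3 prod=5 -> inv=[14 3 3]
Step 6: demand=5,sold=3 ship[1->2]=3 ship[0->1]=3 prod=5 -> inv=[16 3 3]

16 3 3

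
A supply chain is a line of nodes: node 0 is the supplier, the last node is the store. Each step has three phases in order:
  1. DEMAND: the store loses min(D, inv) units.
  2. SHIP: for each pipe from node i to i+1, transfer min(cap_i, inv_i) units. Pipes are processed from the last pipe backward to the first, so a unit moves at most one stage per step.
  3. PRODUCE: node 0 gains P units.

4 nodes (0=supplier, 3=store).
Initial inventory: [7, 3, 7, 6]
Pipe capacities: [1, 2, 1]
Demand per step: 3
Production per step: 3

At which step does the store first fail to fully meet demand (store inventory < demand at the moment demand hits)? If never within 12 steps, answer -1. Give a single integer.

Step 1: demand=3,sold=3 ship[2->3]=1 ship[1->2]=2 ship[0->1]=1 prod=3 -> [9 2 8 4]
Step 2: demand=3,sold=3 ship[2->3]=1 ship[1->2]=2 ship[0->1]=1 prod=3 -> [11 1 9 2]
Step 3: demand=3,sold=2 ship[2->3]=1 ship[1->2]=1 ship[0->1]=1 prod=3 -> [13 1 9 1]
Step 4: demand=3,sold=1 ship[2->3]=1 ship[1->2]=1 ship[0->1]=1 prod=3 -> [15 1 9 1]
Step 5: demand=3,sold=1 ship[2->3]=1 ship[1->2]=1 ship[0->1]=1 prod=3 -> [17 1 9 1]
Step 6: demand=3,sold=1 ship[2->3]=1 ship[1->2]=1 ship[0->1]=1 prod=3 -> [19 1 9 1]
Step 7: demand=3,sold=1 ship[2->3]=1 ship[1->2]=1 ship[0->1]=1 prod=3 -> [21 1 9 1]
Step 8: demand=3,sold=1 ship[2->3]=1 ship[1->2]=1 ship[0->1]=1 prod=3 -> [23 1 9 1]
Step 9: demand=3,sold=1 ship[2->3]=1 ship[1->2]=1 ship[0->1]=1 prod=3 -> [25 1 9 1]
Step 10: demand=3,sold=1 ship[2->3]=1 ship[1->2]=1 ship[0->1]=1 prod=3 -> [27 1 9 1]
Step 11: demand=3,sold=1 ship[2->3]=1 ship[1->2]=1 ship[0->1]=1 prod=3 -> [29 1 9 1]
Step 12: demand=3,sold=1 ship[2->3]=1 ship[1->2]=1 ship[0->1]=1 prod=3 -> [31 1 9 1]
First stockout at step 3

3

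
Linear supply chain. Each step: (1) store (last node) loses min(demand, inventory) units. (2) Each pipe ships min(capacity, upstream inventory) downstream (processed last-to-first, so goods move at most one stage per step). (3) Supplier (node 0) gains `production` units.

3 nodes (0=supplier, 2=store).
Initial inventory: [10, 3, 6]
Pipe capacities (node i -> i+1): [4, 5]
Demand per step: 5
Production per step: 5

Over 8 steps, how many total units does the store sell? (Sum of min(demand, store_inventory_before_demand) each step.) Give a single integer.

Answer: 33

Derivation:
Step 1: sold=5 (running total=5) -> [11 4 4]
Step 2: sold=4 (running total=9) -> [12 4 4]
Step 3: sold=4 (running total=13) -> [13 4 4]
Step 4: sold=4 (running total=17) -> [14 4 4]
Step 5: sold=4 (running total=21) -> [15 4 4]
Step 6: sold=4 (running total=25) -> [16 4 4]
Step 7: sold=4 (running total=29) -> [17 4 4]
Step 8: sold=4 (running total=33) -> [18 4 4]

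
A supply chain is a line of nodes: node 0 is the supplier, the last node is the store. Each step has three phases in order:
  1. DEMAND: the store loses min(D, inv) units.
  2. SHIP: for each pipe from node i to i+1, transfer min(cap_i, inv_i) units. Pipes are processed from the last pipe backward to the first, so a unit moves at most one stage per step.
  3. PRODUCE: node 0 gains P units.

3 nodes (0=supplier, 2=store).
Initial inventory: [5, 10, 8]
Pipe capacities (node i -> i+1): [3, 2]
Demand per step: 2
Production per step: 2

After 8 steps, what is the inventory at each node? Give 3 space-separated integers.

Step 1: demand=2,sold=2 ship[1->2]=2 ship[0->1]=3 prod=2 -> inv=[4 11 8]
Step 2: demand=2,sold=2 ship[1->2]=2 ship[0->1]=3 prod=2 -> inv=[3 12 8]
Step 3: demand=2,sold=2 ship[1->2]=2 ship[0->1]=3 prod=2 -> inv=[2 13 8]
Step 4: demand=2,sold=2 ship[1->2]=2 ship[0->1]=2 prod=2 -> inv=[2 13 8]
Step 5: demand=2,sold=2 ship[1->2]=2 ship[0->1]=2 prod=2 -> inv=[2 13 8]
Step 6: demand=2,sold=2 ship[1->2]=2 ship[0->1]=2 prod=2 -> inv=[2 13 8]
Step 7: demand=2,sold=2 ship[1->2]=2 ship[0->1]=2 prod=2 -> inv=[2 13 8]
Step 8: demand=2,sold=2 ship[1->2]=2 ship[0->1]=2 prod=2 -> inv=[2 13 8]

2 13 8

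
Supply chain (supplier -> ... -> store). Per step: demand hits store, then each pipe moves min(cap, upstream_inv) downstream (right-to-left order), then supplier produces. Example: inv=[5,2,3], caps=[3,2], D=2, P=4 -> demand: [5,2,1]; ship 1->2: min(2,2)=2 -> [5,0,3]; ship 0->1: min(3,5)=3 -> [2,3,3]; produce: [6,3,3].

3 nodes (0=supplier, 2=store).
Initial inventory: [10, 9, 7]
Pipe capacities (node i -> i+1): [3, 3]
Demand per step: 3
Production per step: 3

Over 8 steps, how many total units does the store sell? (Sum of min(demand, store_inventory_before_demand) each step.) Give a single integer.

Answer: 24

Derivation:
Step 1: sold=3 (running total=3) -> [10 9 7]
Step 2: sold=3 (running total=6) -> [10 9 7]
Step 3: sold=3 (running total=9) -> [10 9 7]
Step 4: sold=3 (running total=12) -> [10 9 7]
Step 5: sold=3 (running total=15) -> [10 9 7]
Step 6: sold=3 (running total=18) -> [10 9 7]
Step 7: sold=3 (running total=21) -> [10 9 7]
Step 8: sold=3 (running total=24) -> [10 9 7]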